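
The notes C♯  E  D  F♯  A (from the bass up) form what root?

D

Reordering C#, E, D, F#, A into stacked thirds gives D–F#–A–C#–E; the bottom of that stack, D, is the root.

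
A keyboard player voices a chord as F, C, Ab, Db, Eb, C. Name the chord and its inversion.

Db major ninth, first inversion

The distinct note names are F, C, Ab, Db, Eb. Stacked in thirds they read Db–F–Ab–C–Eb, which is a major ninth chord on Db.
The lowest note is F, the third of the chord, so this is first inversion.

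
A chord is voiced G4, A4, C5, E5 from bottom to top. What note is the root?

Reordering G, A, C, E into stacked thirds gives A–C–E–G; the bottom of that stack, A, is the root.

A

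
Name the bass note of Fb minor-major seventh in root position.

Fb minor-major seventh is Fb–Abb–Cb–Eb. Root position places the root in the bass: Fb.

Fb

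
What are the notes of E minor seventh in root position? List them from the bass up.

Spelling E minor seventh: E–G–B–D. In root position the root is bass, giving E, G, B, D from the bottom.

E, G, B, D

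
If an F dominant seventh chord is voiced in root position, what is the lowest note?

In root position the root is lowest. For F dominant seventh (F–A–C–Eb) that is F.

F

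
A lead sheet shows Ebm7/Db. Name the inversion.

third inversion

Ebm7/Db means Eb minor seventh with Db in the bass. Db is the seventh of Eb minor seventh (Eb–Gb–Bb–Db), so this is third inversion.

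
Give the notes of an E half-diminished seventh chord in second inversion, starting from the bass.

E half-diminished seventh is E–G–Bb–D. Second inversion puts the fifth (Bb) in the bass, with the remaining tones above: Bb, D, E, G.

Bb, D, E, G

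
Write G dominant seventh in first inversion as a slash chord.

G7/B

First inversion of G dominant seventh has the third (B) in the bass. As a slash chord: G7/B.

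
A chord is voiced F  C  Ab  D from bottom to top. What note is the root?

F, C, Ab, D are the tones of a D half-diminished seventh chord (D–F–Ab–C), making D the root.

D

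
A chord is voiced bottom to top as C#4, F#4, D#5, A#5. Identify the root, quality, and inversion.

D# minor seventh, third inversion

The pitch classes C#, F#, D#, A# arrange in thirds as D#–F#–A#–C#: a D# minor seventh chord.
C# is the seventh of D# minor seventh; seventh in the bass means third inversion (figured bass 4/2).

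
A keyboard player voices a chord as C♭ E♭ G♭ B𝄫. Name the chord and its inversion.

Cb dominant seventh, root position

The pitch classes Cb, Eb, Gb, Bbb arrange in thirds as Cb–Eb–Gb–Bbb: a Cb dominant seventh chord.
With the root (Cb) in the bass, the chord is in root position (figured bass 7).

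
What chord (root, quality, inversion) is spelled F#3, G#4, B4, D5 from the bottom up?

G# half-diminished seventh, third inversion

Reducing to letter names: F#, G#, B, D. These stack in thirds as G#–B–D–F# — a G# half-diminished seventh chord.
With the seventh (F#) in the bass, the chord is in third inversion (figured bass 4/2).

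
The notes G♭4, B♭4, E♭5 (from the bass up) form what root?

Eb

The distinct letter names are Gb, Bb, Eb. Arranged as a stack of thirds they read Eb–Gb–Bb, so Eb is the root (an Eb minor triad).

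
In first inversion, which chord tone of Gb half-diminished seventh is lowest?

Bbb

In first inversion the third is lowest. For Gb half-diminished seventh (Gb–Bbb–Dbb–Fb) that is Bbb.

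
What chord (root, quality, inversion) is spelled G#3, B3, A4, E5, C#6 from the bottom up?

A major ninth, third inversion

Reducing to letter names: G#, B, A, E, C#. These stack in thirds as A–C#–E–G#–B — an A major ninth chord.
With the seventh (G#) in the bass, the chord is in third inversion.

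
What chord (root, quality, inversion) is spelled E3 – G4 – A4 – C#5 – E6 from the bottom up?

A dominant seventh, second inversion

The pitch classes E, G, A, C# arrange in thirds as A–C#–E–G: an A dominant seventh chord.
With the fifth (E) in the bass, the chord is in second inversion (figured bass 4/3).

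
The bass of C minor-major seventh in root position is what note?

In root position the root is lowest. For C minor-major seventh (C–Eb–G–B) that is C.

C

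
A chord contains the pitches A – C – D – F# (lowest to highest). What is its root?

The distinct letter names are A, C, D, F#. Arranged as a stack of thirds they read D–F#–A–C, so D is the root (a D dominant seventh chord).

D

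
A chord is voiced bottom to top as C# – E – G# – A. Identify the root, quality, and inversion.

A major seventh, first inversion

The pitch classes C#, E, G#, A arrange in thirds as A–C#–E–G#: an A major seventh chord.
With the third (C#) in the bass, the chord is in first inversion (figured bass 6/5).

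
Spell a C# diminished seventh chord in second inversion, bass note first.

G, Bb, C#, E

The chord tones are C#–E–G–Bb. With the fifth (G) lowest for second inversion: G, Bb, C#, E.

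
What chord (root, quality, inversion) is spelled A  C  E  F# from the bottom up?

F# half-diminished seventh, first inversion

The distinct note names are A, C, E, F#. Stacked in thirds they read F#–A–C–E, which is a half-diminished seventh chord on F#.
A is the third of F# half-diminished seventh; third in the bass means first inversion (figured bass 6/5).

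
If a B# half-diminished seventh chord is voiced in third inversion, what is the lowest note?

The seventh of B# half-diminished seventh (B#–D#–F#–A#) is A#; that is the bass in third inversion.

A#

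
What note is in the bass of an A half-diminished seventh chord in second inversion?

Eb

A half-diminished seventh is A–C–Eb–G. Second inversion places the fifth in the bass: Eb.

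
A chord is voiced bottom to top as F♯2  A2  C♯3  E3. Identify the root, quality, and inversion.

F# minor seventh, root position

The distinct note names are F#, A, C#, E. Stacked in thirds they read F#–A–C#–E, which is a minor seventh chord on F#.
F# is the root of F# minor seventh; root in the bass means root position (figured bass 7).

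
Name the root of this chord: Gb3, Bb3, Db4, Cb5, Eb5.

Cb

Reordering Gb, Bb, Db, Cb, Eb into stacked thirds gives Cb–Eb–Gb–Bb–Db; the bottom of that stack, Cb, is the root.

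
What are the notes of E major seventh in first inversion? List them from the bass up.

G#, B, D#, E

E major seventh is E–G#–B–D#. First inversion puts the third (G#) in the bass, with the remaining tones above: G#, B, D#, E.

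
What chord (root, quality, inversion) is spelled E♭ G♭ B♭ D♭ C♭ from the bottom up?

The distinct note names are Eb, Gb, Bb, Db, Cb. Stacked in thirds they read Cb–Eb–Gb–Bb–Db, which is a major ninth chord on Cb.
With the third (Eb) in the bass, the chord is in first inversion.

Cb major ninth, first inversion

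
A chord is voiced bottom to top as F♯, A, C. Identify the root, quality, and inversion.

The pitch classes F#, A, C arrange in thirds as F#–A–C: an F# diminished triad.
The lowest note is F#, the root of the chord, so this is root position (figured bass 5/3).

F# diminished, root position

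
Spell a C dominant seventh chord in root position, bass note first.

The chord tones are C–E–G–Bb. With the root (C) lowest for root position: C, E, G, Bb.

C, E, G, Bb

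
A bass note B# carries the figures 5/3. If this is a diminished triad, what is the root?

The figures 5/3 mean the root of the chord is in the bass. If B# is the root of a diminished triad, the root is B# (chord tones B#–D#–F#).

B#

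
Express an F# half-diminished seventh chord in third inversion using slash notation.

Third inversion of F# half-diminished seventh has the seventh (E) in the bass. As a slash chord: F#ø7/E.

F#ø7/E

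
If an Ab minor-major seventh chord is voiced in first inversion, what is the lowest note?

Cb

The third of Ab minor-major seventh (Ab–Cb–Eb–G) is Cb; that is the bass in first inversion.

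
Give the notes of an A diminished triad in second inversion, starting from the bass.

Eb, A, C

The chord tones are A–C–Eb. With the fifth (Eb) lowest for second inversion: Eb, A, C.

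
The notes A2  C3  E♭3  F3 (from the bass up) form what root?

F

Reordering A, C, Eb, F into stacked thirds gives F–A–C–Eb; the bottom of that stack, F, is the root.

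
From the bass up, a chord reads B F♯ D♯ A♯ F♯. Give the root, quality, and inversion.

The distinct note names are B, F#, D#, A#. Stacked in thirds they read B–D#–F#–A#, which is a major seventh chord on B.
The lowest note is B, the root of the chord, so this is root position (figured bass 7).

B major seventh, root position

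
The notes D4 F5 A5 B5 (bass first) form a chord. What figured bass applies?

6/5

The notes D, F, A, B stack in thirds as B–D–F–A — a B half-diminished seventh chord. The bass D is the third, so this is first inversion: figured 6/5.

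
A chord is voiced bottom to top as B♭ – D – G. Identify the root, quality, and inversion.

G minor, first inversion

The distinct note names are Bb, D, G. Stacked in thirds they read G–Bb–D, which is a minor triad on G.
Bb is the third of G minor; third in the bass means first inversion (figured bass 6).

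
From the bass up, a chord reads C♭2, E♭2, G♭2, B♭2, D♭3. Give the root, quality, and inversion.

Cb major ninth, root position

Reducing to letter names: Cb, Eb, Gb, Bb, Db. These stack in thirds as Cb–Eb–Gb–Bb–Db — a Cb major ninth chord.
The lowest note is Cb, the root of the chord, so this is root position.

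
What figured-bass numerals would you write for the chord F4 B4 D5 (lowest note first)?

The notes F, B, D stack in thirds as B–D–F — a B diminished triad. The bass F is the fifth, so this is second inversion: figured 6/4.

6/4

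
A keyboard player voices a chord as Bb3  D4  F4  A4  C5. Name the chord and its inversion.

The pitch classes Bb, D, F, A, C arrange in thirds as Bb–D–F–A–C: a Bb major ninth chord.
With the root (Bb) in the bass, the chord is in root position.

Bb major ninth, root position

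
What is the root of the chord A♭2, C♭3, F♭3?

Fb

The distinct letter names are Ab, Cb, Fb. Arranged as a stack of thirds they read Fb–Ab–Cb, so Fb is the root (an Fb major triad).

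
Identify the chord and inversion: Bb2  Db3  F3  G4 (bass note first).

The distinct note names are Bb, Db, F, G. Stacked in thirds they read G–Bb–Db–F, which is a half-diminished seventh chord on G.
With the third (Bb) in the bass, the chord is in first inversion (figured bass 6/5).

G half-diminished seventh, first inversion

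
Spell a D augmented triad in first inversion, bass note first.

F#, A#, D

Spelling D augmented: D–F#–A#. In first inversion the third is bass, giving F#, A#, D from the bottom.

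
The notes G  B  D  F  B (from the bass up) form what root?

The distinct letter names are G, B, D, F. Arranged as a stack of thirds they read G–B–D–F, so G is the root (a G dominant seventh chord).

G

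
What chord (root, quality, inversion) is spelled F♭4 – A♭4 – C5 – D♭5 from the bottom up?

Reducing to letter names: Fb, Ab, C, Db. These stack in thirds as Db–Fb–Ab–C — a Db minor-major seventh chord.
The lowest note is Fb, the third of the chord, so this is first inversion (figured bass 6/5).

Db minor-major seventh, first inversion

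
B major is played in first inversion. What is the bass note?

D#

In first inversion the third is lowest. For B major (B–D#–F#) that is D#.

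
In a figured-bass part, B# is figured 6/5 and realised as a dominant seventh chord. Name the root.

The figures 6/5 mean the third of the chord is in the bass. If B# is the third of a dominant seventh chord, the root is G# (chord tones G#–B#–D#–F#).

G#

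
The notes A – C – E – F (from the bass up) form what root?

F

The distinct letter names are A, C, E, F. Arranged as a stack of thirds they read F–A–C–E, so F is the root (an F major seventh chord).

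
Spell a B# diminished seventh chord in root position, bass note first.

B#, D#, F#, A

Spelling B# diminished seventh: B#–D#–F#–A. In root position the root is bass, giving B#, D#, F#, A from the bottom.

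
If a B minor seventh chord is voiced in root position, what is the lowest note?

B

In root position the root is lowest. For B minor seventh (B–D–F#–A) that is B.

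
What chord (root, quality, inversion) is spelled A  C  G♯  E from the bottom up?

The distinct note names are A, C, G#, E. Stacked in thirds they read A–C–E–G#, which is a minor-major seventh chord on A.
A is the root of A minor-major seventh; root in the bass means root position (figured bass 7).

A minor-major seventh, root position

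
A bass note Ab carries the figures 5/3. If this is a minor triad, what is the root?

Ab

The figures 5/3 mean the root of the chord is in the bass. If Ab is the root of a minor triad, the root is Ab (chord tones Ab–Cb–Eb).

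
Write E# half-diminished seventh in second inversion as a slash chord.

E#ø7/B

Second inversion of E# half-diminished seventh has the fifth (B) in the bass. As a slash chord: E#ø7/B.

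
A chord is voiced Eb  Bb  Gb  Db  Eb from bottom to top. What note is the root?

Eb

The distinct letter names are Eb, Bb, Gb, Db. Arranged as a stack of thirds they read Eb–Gb–Bb–Db, so Eb is the root (an Eb minor seventh chord).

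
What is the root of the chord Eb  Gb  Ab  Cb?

Ab

Eb, Gb, Ab, Cb are the tones of an Ab minor seventh chord (Ab–Cb–Eb–Gb), making Ab the root.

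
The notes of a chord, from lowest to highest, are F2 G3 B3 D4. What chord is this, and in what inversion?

G dominant seventh, third inversion

The distinct note names are F, G, B, D. Stacked in thirds they read G–B–D–F, which is a dominant seventh chord on G.
F is the seventh of G dominant seventh; seventh in the bass means third inversion (figured bass 4/2).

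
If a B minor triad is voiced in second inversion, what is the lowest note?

The fifth of B minor (B–D–F#) is F#; that is the bass in second inversion.

F#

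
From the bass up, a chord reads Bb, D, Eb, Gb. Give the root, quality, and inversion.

Reducing to letter names: Bb, D, Eb, Gb. These stack in thirds as Eb–Gb–Bb–D — an Eb minor-major seventh chord.
With the fifth (Bb) in the bass, the chord is in second inversion (figured bass 4/3).

Eb minor-major seventh, second inversion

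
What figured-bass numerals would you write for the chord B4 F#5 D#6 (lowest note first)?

5/3

The notes B, F#, D# stack in thirds as B–D#–F# — a B major triad. The bass B is the root, so this is root position: figured 5/3.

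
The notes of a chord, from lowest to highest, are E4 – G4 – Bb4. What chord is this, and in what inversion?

The pitch classes E, G, Bb arrange in thirds as E–G–Bb: an E diminished triad.
E is the root of E diminished; root in the bass means root position (figured bass 5/3).

E diminished, root position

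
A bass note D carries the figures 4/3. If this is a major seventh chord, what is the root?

The figures 4/3 mean the fifth of the chord is in the bass. If D is the fifth of a major seventh chord, the root is G (chord tones G–B–D–F#).

G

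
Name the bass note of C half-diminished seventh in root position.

C

C half-diminished seventh is C–Eb–Gb–Bb. Root position places the root in the bass: C.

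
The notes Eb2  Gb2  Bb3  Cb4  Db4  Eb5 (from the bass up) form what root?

Cb

Reordering Eb, Gb, Bb, Cb, Db into stacked thirds gives Cb–Eb–Gb–Bb–Db; the bottom of that stack, Cb, is the root.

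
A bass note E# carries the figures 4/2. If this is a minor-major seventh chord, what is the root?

The figures 4/2 mean the seventh of the chord is in the bass. If E# is the seventh of a minor-major seventh chord, the root is F# (chord tones F#–A–C#–E#).

F#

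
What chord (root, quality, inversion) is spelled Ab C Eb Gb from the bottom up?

Ab dominant seventh, root position

The pitch classes Ab, C, Eb, Gb arrange in thirds as Ab–C–Eb–Gb: an Ab dominant seventh chord.
With the root (Ab) in the bass, the chord is in root position (figured bass 7).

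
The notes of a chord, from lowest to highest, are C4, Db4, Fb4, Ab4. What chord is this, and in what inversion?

Reducing to letter names: C, Db, Fb, Ab. These stack in thirds as Db–Fb–Ab–C — a Db minor-major seventh chord.
The lowest note is C, the seventh of the chord, so this is third inversion (figured bass 4/2).

Db minor-major seventh, third inversion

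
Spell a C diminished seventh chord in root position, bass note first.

Spelling C diminished seventh: C–Eb–Gb–Bbb. In root position the root is bass, giving C, Eb, Gb, Bbb from the bottom.

C, Eb, Gb, Bbb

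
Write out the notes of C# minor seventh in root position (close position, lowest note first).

The chord tones are C#–E–G#–B. With the root (C#) lowest for root position: C#, E, G#, B.

C#, E, G#, B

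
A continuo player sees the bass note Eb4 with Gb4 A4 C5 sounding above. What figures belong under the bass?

4/3

The notes Eb, Gb, A, C stack in thirds as A–C–Eb–Gb — an A diminished seventh chord. The bass Eb is the fifth, so this is second inversion: figured 4/3.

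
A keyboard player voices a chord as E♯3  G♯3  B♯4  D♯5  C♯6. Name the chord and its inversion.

C# major ninth, first inversion

Reducing to letter names: E#, G#, B#, D#, C#. These stack in thirds as C#–E#–G#–B#–D# — a C# major ninth chord.
With the third (E#) in the bass, the chord is in first inversion.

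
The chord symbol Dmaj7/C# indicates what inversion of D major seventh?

Dmaj7/C# means D major seventh with C# in the bass. C# is the seventh of D major seventh (D–F#–A–C#), so this is third inversion.

third inversion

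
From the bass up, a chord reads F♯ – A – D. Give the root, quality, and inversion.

D major, first inversion

The distinct note names are F#, A, D. Stacked in thirds they read D–F#–A, which is a major triad on D.
F# is the third of D major; third in the bass means first inversion (figured bass 6).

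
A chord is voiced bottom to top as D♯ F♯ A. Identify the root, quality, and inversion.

The pitch classes D#, F#, A arrange in thirds as D#–F#–A: a D# diminished triad.
D# is the root of D# diminished; root in the bass means root position (figured bass 5/3).

D# diminished, root position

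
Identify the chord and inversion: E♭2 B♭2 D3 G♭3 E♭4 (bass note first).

Reducing to letter names: Eb, Bb, D, Gb. These stack in thirds as Eb–Gb–Bb–D — an Eb minor-major seventh chord.
With the root (Eb) in the bass, the chord is in root position (figured bass 7).

Eb minor-major seventh, root position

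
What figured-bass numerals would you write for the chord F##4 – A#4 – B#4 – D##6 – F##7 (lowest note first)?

The notes F##, A#, B#, D## stack in thirds as B#–D##–F##–A# — a B# dominant seventh chord. The bass F## is the fifth, so this is second inversion: figured 4/3.

4/3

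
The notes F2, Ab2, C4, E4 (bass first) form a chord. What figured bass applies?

The notes F, Ab, C, E stack in thirds as F–Ab–C–E — an F minor-major seventh chord. The bass F is the root, so this is root position: figured 7.

7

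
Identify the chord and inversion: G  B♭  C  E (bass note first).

Reducing to letter names: G, Bb, C, E. These stack in thirds as C–E–G–Bb — a C dominant seventh chord.
With the fifth (G) in the bass, the chord is in second inversion (figured bass 4/3).

C dominant seventh, second inversion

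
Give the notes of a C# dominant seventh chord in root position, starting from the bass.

Spelling C# dominant seventh: C#–E#–G#–B. In root position the root is bass, giving C#, E#, G#, B from the bottom.

C#, E#, G#, B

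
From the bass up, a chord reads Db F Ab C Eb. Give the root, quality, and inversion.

Db major ninth, root position

The pitch classes Db, F, Ab, C, Eb arrange in thirds as Db–F–Ab–C–Eb: a Db major ninth chord.
With the root (Db) in the bass, the chord is in root position.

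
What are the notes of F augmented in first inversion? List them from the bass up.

F augmented is F–A–C#. First inversion puts the third (A) in the bass, with the remaining tones above: A, C#, F.

A, C#, F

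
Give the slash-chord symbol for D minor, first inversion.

Dm/F

First inversion of D minor has the third (F) in the bass. As a slash chord: Dm/F.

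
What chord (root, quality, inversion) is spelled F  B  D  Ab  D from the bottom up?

Reducing to letter names: F, B, D, Ab. These stack in thirds as B–D–F–Ab — a B diminished seventh chord.
The lowest note is F, the fifth of the chord, so this is second inversion (figured bass 4/3).

B diminished seventh, second inversion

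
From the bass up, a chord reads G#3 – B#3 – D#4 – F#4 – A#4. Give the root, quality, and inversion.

Reducing to letter names: G#, B#, D#, F#, A#. These stack in thirds as G#–B#–D#–F#–A# — a G# dominant ninth chord.
The lowest note is G#, the root of the chord, so this is root position.

G# dominant ninth, root position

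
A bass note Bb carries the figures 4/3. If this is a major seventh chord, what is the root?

The figures 4/3 mean the fifth of the chord is in the bass. If Bb is the fifth of a major seventh chord, the root is Eb (chord tones Eb–G–Bb–D).

Eb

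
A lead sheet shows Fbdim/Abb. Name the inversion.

Fbdim/Abb means Fb diminished with Abb in the bass. Abb is the third of Fb diminished (Fb–Abb–Cbb), so this is first inversion.

first inversion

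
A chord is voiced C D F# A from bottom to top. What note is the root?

Reordering C, D, F#, A into stacked thirds gives D–F#–A–C; the bottom of that stack, D, is the root.

D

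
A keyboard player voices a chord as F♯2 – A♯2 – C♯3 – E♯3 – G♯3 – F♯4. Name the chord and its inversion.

Reducing to letter names: F#, A#, C#, E#, G#. These stack in thirds as F#–A#–C#–E#–G# — an F# major ninth chord.
The lowest note is F#, the root of the chord, so this is root position.

F# major ninth, root position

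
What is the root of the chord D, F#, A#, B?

B

D, F#, A#, B are the tones of a B minor-major seventh chord (B–D–F#–A#), making B the root.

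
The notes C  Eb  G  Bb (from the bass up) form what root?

C

The distinct letter names are C, Eb, G, Bb. Arranged as a stack of thirds they read C–Eb–G–Bb, so C is the root (a C minor seventh chord).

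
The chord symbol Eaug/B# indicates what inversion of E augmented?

Eaug/B# means E augmented with B# in the bass. B# is the fifth of E augmented (E–G#–B#), so this is second inversion.

second inversion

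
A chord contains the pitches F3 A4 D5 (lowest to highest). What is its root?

D

The distinct letter names are F, A, D. Arranged as a stack of thirds they read D–F–A, so D is the root (a D minor triad).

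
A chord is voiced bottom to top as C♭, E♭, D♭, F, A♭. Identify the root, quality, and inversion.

Db dominant ninth, third inversion

The pitch classes Cb, Eb, Db, F, Ab arrange in thirds as Db–F–Ab–Cb–Eb: a Db dominant ninth chord.
The lowest note is Cb, the seventh of the chord, so this is third inversion.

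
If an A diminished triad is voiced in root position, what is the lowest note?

A

The root of A diminished (A–C–Eb) is A; that is the bass in root position.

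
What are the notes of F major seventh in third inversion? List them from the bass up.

Spelling F major seventh: F–A–C–E. In third inversion the seventh is bass, giving E, F, A, C from the bottom.

E, F, A, C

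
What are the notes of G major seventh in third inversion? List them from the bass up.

Spelling G major seventh: G–B–D–F#. In third inversion the seventh is bass, giving F#, G, B, D from the bottom.

F#, G, B, D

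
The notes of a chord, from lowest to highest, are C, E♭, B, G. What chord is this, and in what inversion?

C minor-major seventh, root position

Reducing to letter names: C, Eb, B, G. These stack in thirds as C–Eb–G–B — a C minor-major seventh chord.
With the root (C) in the bass, the chord is in root position (figured bass 7).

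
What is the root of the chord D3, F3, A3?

The distinct letter names are D, F, A. Arranged as a stack of thirds they read D–F–A, so D is the root (a D minor triad).

D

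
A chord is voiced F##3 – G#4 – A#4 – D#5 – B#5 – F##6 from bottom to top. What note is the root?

G#

Reordering F##, G#, A#, D#, B# into stacked thirds gives G#–B#–D#–F##–A#; the bottom of that stack, G#, is the root.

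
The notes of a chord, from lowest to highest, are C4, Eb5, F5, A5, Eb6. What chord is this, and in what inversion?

The distinct note names are C, Eb, F, A. Stacked in thirds they read F–A–C–Eb, which is a dominant seventh chord on F.
The lowest note is C, the fifth of the chord, so this is second inversion (figured bass 4/3).

F dominant seventh, second inversion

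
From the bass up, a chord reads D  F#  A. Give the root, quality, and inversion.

The distinct note names are D, F#, A. Stacked in thirds they read D–F#–A, which is a major triad on D.
The lowest note is D, the root of the chord, so this is root position (figured bass 5/3).

D major, root position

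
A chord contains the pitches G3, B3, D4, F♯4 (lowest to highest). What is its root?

G, B, D, F# are the tones of a G major seventh chord (G–B–D–F#), making G the root.

G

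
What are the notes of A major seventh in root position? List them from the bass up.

A major seventh is A–C#–E–G#. Root position puts the root (A) in the bass, with the remaining tones above: A, C#, E, G#.

A, C#, E, G#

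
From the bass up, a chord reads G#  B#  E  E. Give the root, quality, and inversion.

E augmented, first inversion

The pitch classes G#, B#, E arrange in thirds as E–G#–B#: an E augmented triad.
The lowest note is G#, the third of the chord, so this is first inversion (figured bass 6).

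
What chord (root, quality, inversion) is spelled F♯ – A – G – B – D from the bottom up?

G major ninth, third inversion

The distinct note names are F#, A, G, B, D. Stacked in thirds they read G–B–D–F#–A, which is a major ninth chord on G.
With the seventh (F#) in the bass, the chord is in third inversion.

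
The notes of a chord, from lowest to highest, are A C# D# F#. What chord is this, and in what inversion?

The distinct note names are A, C#, D#, F#. Stacked in thirds they read D#–F#–A–C#, which is a half-diminished seventh chord on D#.
With the fifth (A) in the bass, the chord is in second inversion (figured bass 4/3).

D# half-diminished seventh, second inversion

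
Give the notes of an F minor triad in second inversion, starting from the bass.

C, F, Ab

F minor is F–Ab–C. Second inversion puts the fifth (C) in the bass, with the remaining tones above: C, F, Ab.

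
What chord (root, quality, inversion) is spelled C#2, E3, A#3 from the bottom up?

A# diminished, first inversion

The pitch classes C#, E, A# arrange in thirds as A#–C#–E: an A# diminished triad.
With the third (C#) in the bass, the chord is in first inversion (figured bass 6).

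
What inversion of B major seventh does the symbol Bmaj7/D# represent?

Bmaj7/D# means B major seventh with D# in the bass. D# is the third of B major seventh (B–D#–F#–A#), so this is first inversion.

first inversion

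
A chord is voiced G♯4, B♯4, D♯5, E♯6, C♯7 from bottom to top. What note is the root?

Reordering G#, B#, D#, E#, C# into stacked thirds gives C#–E#–G#–B#–D#; the bottom of that stack, C#, is the root.

C#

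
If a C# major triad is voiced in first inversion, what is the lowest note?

E#

In first inversion the third is lowest. For C# major (C#–E#–G#) that is E#.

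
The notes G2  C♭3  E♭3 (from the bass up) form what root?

Cb

The distinct letter names are G, Cb, Eb. Arranged as a stack of thirds they read Cb–Eb–G, so Cb is the root (a Cb augmented triad).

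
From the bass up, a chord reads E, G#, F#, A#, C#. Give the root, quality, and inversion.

Reducing to letter names: E, G#, F#, A#, C#. These stack in thirds as F#–A#–C#–E–G# — an F# dominant ninth chord.
The lowest note is E, the seventh of the chord, so this is third inversion.

F# dominant ninth, third inversion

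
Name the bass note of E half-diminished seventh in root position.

E half-diminished seventh is E–G–Bb–D. Root position places the root in the bass: E.

E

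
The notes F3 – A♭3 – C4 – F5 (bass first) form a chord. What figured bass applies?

5/3

The notes F, Ab, C stack in thirds as F–Ab–C — an F minor triad. The bass F is the root, so this is root position: figured 5/3.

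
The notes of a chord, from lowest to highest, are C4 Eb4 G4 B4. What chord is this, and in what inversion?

C minor-major seventh, root position

The distinct note names are C, Eb, G, B. Stacked in thirds they read C–Eb–G–B, which is a minor-major seventh chord on C.
With the root (C) in the bass, the chord is in root position (figured bass 7).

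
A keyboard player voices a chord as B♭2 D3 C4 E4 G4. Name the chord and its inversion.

The pitch classes Bb, D, C, E, G arrange in thirds as C–E–G–Bb–D: a C dominant ninth chord.
With the seventh (Bb) in the bass, the chord is in third inversion.

C dominant ninth, third inversion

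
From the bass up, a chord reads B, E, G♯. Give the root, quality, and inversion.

E major, second inversion

Reducing to letter names: B, E, G#. These stack in thirds as E–G#–B — an E major triad.
B is the fifth of E major; fifth in the bass means second inversion (figured bass 6/4).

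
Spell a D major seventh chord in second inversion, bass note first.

A, C#, D, F#

D major seventh is D–F#–A–C#. Second inversion puts the fifth (A) in the bass, with the remaining tones above: A, C#, D, F#.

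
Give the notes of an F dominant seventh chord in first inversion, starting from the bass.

A, C, Eb, F

The chord tones are F–A–C–Eb. With the third (A) lowest for first inversion: A, C, Eb, F.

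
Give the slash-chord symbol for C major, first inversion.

CM/E

First inversion of C major has the third (E) in the bass. As a slash chord: CM/E.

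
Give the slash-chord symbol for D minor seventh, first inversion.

First inversion of D minor seventh has the third (F) in the bass. As a slash chord: Dm7/F.

Dm7/F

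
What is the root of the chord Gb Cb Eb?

Cb

Gb, Cb, Eb are the tones of a Cb major triad (Cb–Eb–Gb), making Cb the root.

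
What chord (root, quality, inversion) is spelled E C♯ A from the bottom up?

A major, second inversion

The distinct note names are E, C#, A. Stacked in thirds they read A–C#–E, which is a major triad on A.
E is the fifth of A major; fifth in the bass means second inversion (figured bass 6/4).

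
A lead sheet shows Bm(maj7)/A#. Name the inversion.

third inversion

Bm(maj7)/A# means B minor-major seventh with A# in the bass. A# is the seventh of B minor-major seventh (B–D–F#–A#), so this is third inversion.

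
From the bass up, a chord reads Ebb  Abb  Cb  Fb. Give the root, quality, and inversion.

Fb minor seventh, third inversion

The pitch classes Ebb, Abb, Cb, Fb arrange in thirds as Fb–Abb–Cb–Ebb: an Fb minor seventh chord.
Ebb is the seventh of Fb minor seventh; seventh in the bass means third inversion (figured bass 4/2).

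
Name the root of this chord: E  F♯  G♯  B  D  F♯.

Reordering E, F#, G#, B, D into stacked thirds gives E–G#–B–D–F#; the bottom of that stack, E, is the root.

E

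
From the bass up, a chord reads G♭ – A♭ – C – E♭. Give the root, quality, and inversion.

Ab dominant seventh, third inversion

The distinct note names are Gb, Ab, C, Eb. Stacked in thirds they read Ab–C–Eb–Gb, which is a dominant seventh chord on Ab.
With the seventh (Gb) in the bass, the chord is in third inversion (figured bass 4/2).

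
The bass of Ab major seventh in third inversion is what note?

The seventh of Ab major seventh (Ab–C–Eb–G) is G; that is the bass in third inversion.

G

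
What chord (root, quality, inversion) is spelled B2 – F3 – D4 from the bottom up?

B diminished, root position

Reducing to letter names: B, F, D. These stack in thirds as B–D–F — a B diminished triad.
With the root (B) in the bass, the chord is in root position (figured bass 5/3).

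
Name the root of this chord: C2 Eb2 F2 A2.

F

The distinct letter names are C, Eb, F, A. Arranged as a stack of thirds they read F–A–C–Eb, so F is the root (an F dominant seventh chord).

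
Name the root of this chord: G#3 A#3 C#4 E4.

A#

G#, A#, C#, E are the tones of an A# half-diminished seventh chord (A#–C#–E–G#), making A# the root.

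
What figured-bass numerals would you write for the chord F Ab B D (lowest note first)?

4/3

The notes F, Ab, B, D stack in thirds as B–D–F–Ab — a B diminished seventh chord. The bass F is the fifth, so this is second inversion: figured 4/3.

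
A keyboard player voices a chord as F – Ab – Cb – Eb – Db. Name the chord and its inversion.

The distinct note names are F, Ab, Cb, Eb, Db. Stacked in thirds they read Db–F–Ab–Cb–Eb, which is a dominant ninth chord on Db.
With the third (F) in the bass, the chord is in first inversion.

Db dominant ninth, first inversion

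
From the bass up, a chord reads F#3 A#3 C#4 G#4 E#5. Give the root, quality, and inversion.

F# major ninth, root position

Reducing to letter names: F#, A#, C#, G#, E#. These stack in thirds as F#–A#–C#–E#–G# — an F# major ninth chord.
F# is the root of F# major ninth; root in the bass means root position.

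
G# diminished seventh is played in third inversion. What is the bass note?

F

In third inversion the seventh is lowest. For G# diminished seventh (G#–B–D–F) that is F.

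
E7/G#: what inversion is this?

first inversion

E7/G# means E dominant seventh with G# in the bass. G# is the third of E dominant seventh (E–G#–B–D), so this is first inversion.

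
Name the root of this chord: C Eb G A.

The distinct letter names are C, Eb, G, A. Arranged as a stack of thirds they read A–C–Eb–G, so A is the root (an A half-diminished seventh chord).

A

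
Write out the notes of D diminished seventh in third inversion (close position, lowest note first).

Cb, D, F, Ab

D diminished seventh is D–F–Ab–Cb. Third inversion puts the seventh (Cb) in the bass, with the remaining tones above: Cb, D, F, Ab.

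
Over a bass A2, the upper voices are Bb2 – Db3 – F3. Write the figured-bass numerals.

4/2

The notes A, Bb, Db, F stack in thirds as Bb–Db–F–A — a Bb minor-major seventh chord. The bass A is the seventh, so this is third inversion: figured 4/2.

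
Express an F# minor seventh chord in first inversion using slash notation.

F#m7/A

First inversion of F# minor seventh has the third (A) in the bass. As a slash chord: F#m7/A.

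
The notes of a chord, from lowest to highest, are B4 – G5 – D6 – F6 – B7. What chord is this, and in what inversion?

G dominant seventh, first inversion

The distinct note names are B, G, D, F. Stacked in thirds they read G–B–D–F, which is a dominant seventh chord on G.
The lowest note is B, the third of the chord, so this is first inversion (figured bass 6/5).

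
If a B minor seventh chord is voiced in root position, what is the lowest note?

B

B minor seventh is B–D–F#–A. Root position places the root in the bass: B.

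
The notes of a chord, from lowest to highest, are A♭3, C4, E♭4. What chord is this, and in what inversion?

The distinct note names are Ab, C, Eb. Stacked in thirds they read Ab–C–Eb, which is a major triad on Ab.
With the root (Ab) in the bass, the chord is in root position (figured bass 5/3).

Ab major, root position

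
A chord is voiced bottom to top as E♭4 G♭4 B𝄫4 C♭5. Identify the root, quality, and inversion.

Reducing to letter names: Eb, Gb, Bbb, Cb. These stack in thirds as Cb–Eb–Gb–Bbb — a Cb dominant seventh chord.
With the third (Eb) in the bass, the chord is in first inversion (figured bass 6/5).

Cb dominant seventh, first inversion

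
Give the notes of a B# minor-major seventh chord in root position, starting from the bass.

B#, D#, F##, A##

The chord tones are B#–D#–F##–A##. With the root (B#) lowest for root position: B#, D#, F##, A##.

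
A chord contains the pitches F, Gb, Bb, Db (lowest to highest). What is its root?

Reordering F, Gb, Bb, Db into stacked thirds gives Gb–Bb–Db–F; the bottom of that stack, Gb, is the root.

Gb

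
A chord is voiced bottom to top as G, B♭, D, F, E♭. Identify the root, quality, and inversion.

The pitch classes G, Bb, D, F, Eb arrange in thirds as Eb–G–Bb–D–F: an Eb major ninth chord.
With the third (G) in the bass, the chord is in first inversion.

Eb major ninth, first inversion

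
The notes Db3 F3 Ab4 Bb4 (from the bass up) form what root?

Reordering Db, F, Ab, Bb into stacked thirds gives Bb–Db–F–Ab; the bottom of that stack, Bb, is the root.

Bb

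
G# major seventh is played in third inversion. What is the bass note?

G# major seventh is G#–B#–D#–F##. Third inversion places the seventh in the bass: F##.

F##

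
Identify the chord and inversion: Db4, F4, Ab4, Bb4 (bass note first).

Bb minor seventh, first inversion

Reducing to letter names: Db, F, Ab, Bb. These stack in thirds as Bb–Db–F–Ab — a Bb minor seventh chord.
With the third (Db) in the bass, the chord is in first inversion (figured bass 6/5).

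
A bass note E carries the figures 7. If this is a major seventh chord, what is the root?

E

The figures 7 mean the root of the chord is in the bass. If E is the root of a major seventh chord, the root is E (chord tones E–G#–B–D#).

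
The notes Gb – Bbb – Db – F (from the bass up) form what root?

The distinct letter names are Gb, Bbb, Db, F. Arranged as a stack of thirds they read Gb–Bbb–Db–F, so Gb is the root (a Gb minor-major seventh chord).

Gb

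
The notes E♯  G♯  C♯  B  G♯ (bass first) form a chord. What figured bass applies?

6/5

The notes E#, G#, C#, B stack in thirds as C#–E#–G#–B — a C# dominant seventh chord. The bass E# is the third, so this is first inversion: figured 6/5.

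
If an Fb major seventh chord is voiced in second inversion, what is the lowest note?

Cb

Fb major seventh is Fb–Ab–Cb–Eb. Second inversion places the fifth in the bass: Cb.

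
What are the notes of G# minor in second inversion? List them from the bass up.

D#, G#, B

G# minor is G#–B–D#. Second inversion puts the fifth (D#) in the bass, with the remaining tones above: D#, G#, B.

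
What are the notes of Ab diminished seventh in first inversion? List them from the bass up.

Cb, Ebb, Gbb, Ab

The chord tones are Ab–Cb–Ebb–Gbb. With the third (Cb) lowest for first inversion: Cb, Ebb, Gbb, Ab.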